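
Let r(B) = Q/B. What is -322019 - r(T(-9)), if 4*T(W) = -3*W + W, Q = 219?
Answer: -966203/3 ≈ -3.2207e+5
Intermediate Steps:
T(W) = -W/2 (T(W) = (-3*W + W)/4 = (-2*W)/4 = -W/2)
r(B) = 219/B
-322019 - r(T(-9)) = -322019 - 219/((-½*(-9))) = -322019 - 219/9/2 = -322019 - 219*2/9 = -322019 - 1*146/3 = -322019 - 146/3 = -966203/3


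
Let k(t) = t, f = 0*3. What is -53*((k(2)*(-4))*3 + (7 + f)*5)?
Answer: -583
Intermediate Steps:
f = 0
-53*((k(2)*(-4))*3 + (7 + f)*5) = -53*((2*(-4))*3 + (7 + 0)*5) = -53*(-8*3 + 7*5) = -53*(-24 + 35) = -53*11 = -583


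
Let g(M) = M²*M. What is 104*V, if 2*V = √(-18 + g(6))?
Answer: 156*√22 ≈ 731.71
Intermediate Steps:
g(M) = M³
V = 3*√22/2 (V = √(-18 + 6³)/2 = √(-18 + 216)/2 = √198/2 = (3*√22)/2 = 3*√22/2 ≈ 7.0356)
104*V = 104*(3*√22/2) = 156*√22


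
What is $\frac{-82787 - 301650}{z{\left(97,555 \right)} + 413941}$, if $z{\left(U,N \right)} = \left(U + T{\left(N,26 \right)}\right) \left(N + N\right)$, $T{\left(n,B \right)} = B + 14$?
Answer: $- \frac{384437}{566011} \approx -0.6792$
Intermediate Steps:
$T{\left(n,B \right)} = 14 + B$
$z{\left(U,N \right)} = 2 N \left(40 + U\right)$ ($z{\left(U,N \right)} = \left(U + \left(14 + 26\right)\right) \left(N + N\right) = \left(U + 40\right) 2 N = \left(40 + U\right) 2 N = 2 N \left(40 + U\right)$)
$\frac{-82787 - 301650}{z{\left(97,555 \right)} + 413941} = \frac{-82787 - 301650}{2 \cdot 555 \left(40 + 97\right) + 413941} = - \frac{384437}{2 \cdot 555 \cdot 137 + 413941} = - \frac{384437}{152070 + 413941} = - \frac{384437}{566011}$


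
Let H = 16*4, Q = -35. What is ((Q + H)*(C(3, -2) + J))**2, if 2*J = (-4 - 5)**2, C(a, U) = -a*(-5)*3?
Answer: 24591681/4 ≈ 6.1479e+6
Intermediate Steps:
H = 64
C(a, U) = 15*a (C(a, U) = -(-5*a)*3 = -(-15)*a = 15*a)
J = 81/2 (J = (-4 - 5)**2/2 = (1/2)*(-9)**2 = (1/2)*81 = 81/2 ≈ 40.500)
((Q + H)*(C(3, -2) + J))**2 = ((-35 + 64)*(15*3 + 81/2))**2 = (29*(45 + 81/2))**2 = (29*(171/2))**2 = (4959/2)**2 = 24591681/4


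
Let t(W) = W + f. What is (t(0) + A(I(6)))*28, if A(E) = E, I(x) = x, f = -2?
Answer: 112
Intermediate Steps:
t(W) = -2 + W (t(W) = W - 2 = -2 + W)
(t(0) + A(I(6)))*28 = ((-2 + 0) + 6)*28 = (-2 + 6)*28 = 4*28 = 112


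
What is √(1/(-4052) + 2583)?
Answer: √10602377095/2026 ≈ 50.823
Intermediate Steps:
√(1/(-4052) + 2583) = √(-1/4052 + 2583) = √(10466315/4052) = √10602377095/2026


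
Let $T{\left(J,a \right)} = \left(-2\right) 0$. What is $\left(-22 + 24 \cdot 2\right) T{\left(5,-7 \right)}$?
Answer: $0$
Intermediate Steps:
$T{\left(J,a \right)} = 0$
$\left(-22 + 24 \cdot 2\right) T{\left(5,-7 \right)} = \left(-22 + 24 \cdot 2\right) 0 = \left(-22 + 48\right) 0 = 26 \cdot 0 = 0$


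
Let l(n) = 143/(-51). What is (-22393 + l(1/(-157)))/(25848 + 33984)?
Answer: -571093/1525716 ≈ -0.37431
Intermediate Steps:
l(n) = -143/51 (l(n) = 143*(-1/51) = -143/51)
(-22393 + l(1/(-157)))/(25848 + 33984) = (-22393 - 143/51)/(25848 + 33984) = -1142186/51/59832 = -1142186/51*1/59832 = -571093/1525716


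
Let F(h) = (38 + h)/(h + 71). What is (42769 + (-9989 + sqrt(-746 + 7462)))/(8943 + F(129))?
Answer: 6556000/1788767 + 400*sqrt(1679)/1788767 ≈ 3.6743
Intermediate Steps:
F(h) = (38 + h)/(71 + h)
(42769 + (-9989 + sqrt(-746 + 7462)))/(8943 + F(129)) = (42769 + (-9989 + sqrt(-746 + 7462)))/(8943 + (38 + 129)/(71 + 129)) = (42769 + (-9989 + sqrt(6716)))/(8943 + 167/200) = (42769 + (-9989 + 2*sqrt(1679)))/(8943 + (1/200)*167) = (32780 + 2*sqrt(1679))/(8943 + 167/200) = (32780 + 2*sqrt(1679))/(1788767/200) = (32780 + 2*sqrt(1679))*(200/1788767) = 6556000/1788767 + 400*sqrt(1679)/1788767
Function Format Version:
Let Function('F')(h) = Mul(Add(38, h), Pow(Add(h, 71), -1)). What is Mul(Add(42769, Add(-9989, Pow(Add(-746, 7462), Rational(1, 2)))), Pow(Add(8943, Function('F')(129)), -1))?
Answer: Add(Rational(6556000, 1788767), Mul(Rational(400, 1788767), Pow(1679, Rational(1, 2)))) ≈ 3.6743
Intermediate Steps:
Function('F')(h) = Mul(Pow(Add(71, h), -1), Add(38, h)) (Function('F')(h) = Mul(Add(38, h), Pow(Add(71, h), -1)) = Mul(Pow(Add(71, h), -1), Add(38, h)))
Mul(Add(42769, Add(-9989, Pow(Add(-746, 7462), Rational(1, 2)))), Pow(Add(8943, Function('F')(129)), -1)) = Mul(Add(42769, Add(-9989, Pow(Add(-746, 7462), Rational(1, 2)))), Pow(Add(8943, Mul(Pow(Add(71, 129), -1), Add(38, 129))), -1)) = Mul(Add(42769, Add(-9989, Pow(6716, Rational(1, 2)))), Pow(Add(8943, Mul(Pow(200, -1), 167)), -1)) = Mul(Add(42769, Add(-9989, Mul(2, Pow(1679, Rational(1, 2))))), Pow(Add(8943, Mul(Rational(1, 200), 167)), -1)) = Mul(Add(32780, Mul(2, Pow(1679, Rational(1, 2)))), Pow(Add(8943, Rational(167, 200)), -1)) = Mul(Add(32780, Mul(2, Pow(1679, Rational(1, 2)))), Pow(Rational(1788767, 200), -1)) = Mul(Add(32780, Mul(2, Pow(1679, Rational(1, 2)))), Rational(200, 1788767)) = Add(Rational(6556000, 1788767), Mul(Rational(400, 1788767), Pow(1679, Rational(1, 2))))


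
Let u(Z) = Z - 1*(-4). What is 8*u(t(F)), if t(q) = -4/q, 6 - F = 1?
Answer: 128/5 ≈ 25.600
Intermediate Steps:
F = 5 (F = 6 - 1*1 = 6 - 1 = 5)
u(Z) = 4 + Z (u(Z) = Z + 4 = 4 + Z)
8*u(t(F)) = 8*(4 - 4/5) = 8*(16/5) = 128/5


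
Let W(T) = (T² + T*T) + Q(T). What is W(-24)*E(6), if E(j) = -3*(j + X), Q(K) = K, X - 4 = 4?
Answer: -47376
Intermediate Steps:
X = 8 (X = 4 + 4 = 8)
W(T) = T + 2*T² (W(T) = (T² + T*T) + T = (T² + T²) + T = 2*T² + T = T + 2*T²)
E(j) = -24 - 3*j (E(j) = -3*(j + 8) = -3*(8 + j) = -24 - 3*j)
W(-24)*E(6) = (-24*(1 + 2*(-24)))*(-24 - 3*6) = (-24*(1 - 48))*(-24 - 18) = -24*(-47)*(-42) = 1128*(-42) = -47376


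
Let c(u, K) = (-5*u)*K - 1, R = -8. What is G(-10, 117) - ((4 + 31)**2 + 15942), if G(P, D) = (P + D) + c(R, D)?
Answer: -12381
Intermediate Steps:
c(u, K) = -1 - 5*K*u (c(u, K) = -5*K*u - 1 = -1 - 5*K*u)
G(P, D) = -1 + P + 41*D (G(P, D) = (P + D) + (-1 - 5*D*(-8)) = (D + P) + (-1 + 40*D) = -1 + P + 41*D)
G(-10, 117) - ((4 + 31)**2 + 15942) = (-1 - 10 + 41*117) - ((4 + 31)**2 + 15942) = (-1 - 10 + 4797) - (35**2 + 15942) = 4786 - (1225 + 15942) = 4786 - 1*17167 = 4786 - 17167 = -12381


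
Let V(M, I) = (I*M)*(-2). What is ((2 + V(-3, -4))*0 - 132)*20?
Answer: -2640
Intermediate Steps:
V(M, I) = -2*I*M
((2 + V(-3, -4))*0 - 132)*20 = ((2 - 2*(-4)*(-3))*0 - 132)*20 = ((2 - 24)*0 - 132)*20 = (-22*0 - 132)*20 = (0 - 132)*20 = -132*20 = -2640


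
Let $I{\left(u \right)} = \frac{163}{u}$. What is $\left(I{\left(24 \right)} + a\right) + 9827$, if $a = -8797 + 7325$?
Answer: $\frac{200683}{24} \approx 8361.8$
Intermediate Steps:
$a = -1472$
$\left(I{\left(24 \right)} + a\right) + 9827 = \left(\frac{163}{24} - 1472\right) + 9827 = - \frac{35165}{24} + 9827 = \frac{200683}{24}$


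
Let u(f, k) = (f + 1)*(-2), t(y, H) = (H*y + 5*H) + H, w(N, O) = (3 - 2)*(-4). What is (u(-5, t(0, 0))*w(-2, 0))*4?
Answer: -128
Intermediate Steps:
w(N, O) = -4 (w(N, O) = 1*(-4) = -4)
t(y, H) = 6*H + H*y (t(y, H) = (5*H + H*y) + H = 6*H + H*y)
u(f, k) = -2 - 2*f (u(f, k) = (1 + f)*(-2) = -2 - 2*f)
(u(-5, t(0, 0))*w(-2, 0))*4 = ((-2 - 2*(-5))*(-4))*4 = ((-2 + 10)*(-4))*4 = (8*(-4))*4 = -32*4 = -128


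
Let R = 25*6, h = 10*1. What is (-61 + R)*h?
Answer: 890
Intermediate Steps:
h = 10
R = 150
(-61 + R)*h = (-61 + 150)*10 = 89*10 = 890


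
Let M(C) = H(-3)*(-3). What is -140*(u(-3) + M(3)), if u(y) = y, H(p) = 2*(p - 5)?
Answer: -6300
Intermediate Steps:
H(p) = -10 + 2*p (H(p) = 2*(-5 + p) = -10 + 2*p)
M(C) = 48 (M(C) = (-10 + 2*(-3))*(-3) = (-10 - 6)*(-3) = -16*(-3) = 48)
-140*(u(-3) + M(3)) = -140*(-3 + 48) = -140*45 = -6300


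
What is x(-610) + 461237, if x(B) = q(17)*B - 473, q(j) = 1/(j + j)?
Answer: 7832683/17 ≈ 4.6075e+5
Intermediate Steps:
q(j) = 1/(2*j)
x(B) = -473 + B/34 (x(B) = ((1/2)/17)*B - 473 = ((1/2)*(1/17))*B - 473 = B/34 - 473 = -473 + B/34)
x(-610) + 461237 = (-473 + (1/34)*(-610)) + 461237 = (-473 - 305/17) + 461237 = -8346/17 + 461237 = 7832683/17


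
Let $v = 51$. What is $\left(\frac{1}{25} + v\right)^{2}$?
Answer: $\frac{1628176}{625} \approx 2605.1$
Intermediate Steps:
$\left(\frac{1}{25} + v\right)^{2} = \left(\frac{1}{25} + 51\right)^{2} = \left(\frac{1276}{25}\right)^{2} = \frac{1628176}{625}$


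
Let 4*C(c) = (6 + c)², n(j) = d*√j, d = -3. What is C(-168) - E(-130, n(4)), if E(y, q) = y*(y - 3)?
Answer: -10729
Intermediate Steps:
n(j) = -3*√j
C(c) = (6 + c)²/4
E(y, q) = y*(-3 + y)
C(-168) - E(-130, n(4)) = (6 - 168)²/4 - (-130)*(-3 - 130) = (¼)*(-162)² - (-130)*(-133) = (¼)*26244 - 1*17290 = 6561 - 17290 = -10729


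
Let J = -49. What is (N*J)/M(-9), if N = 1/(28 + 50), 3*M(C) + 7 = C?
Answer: 49/416 ≈ 0.11779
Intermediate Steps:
M(C) = -7/3 + C/3
N = 1/78 ≈ 0.012821
(N*J)/M(-9) = ((1/78)*(-49))/(-7/3 + (⅓)*(-9)) = -49/(78*(-7/3 - 3)) = -49/(78*(-16/3)) = -49/78*(-3/16) = 49/416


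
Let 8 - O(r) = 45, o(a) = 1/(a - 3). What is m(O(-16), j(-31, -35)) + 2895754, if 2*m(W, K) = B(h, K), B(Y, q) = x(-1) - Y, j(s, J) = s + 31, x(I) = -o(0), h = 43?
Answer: 8687198/3 ≈ 2.8957e+6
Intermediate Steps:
o(a) = 1/(-3 + a)
x(I) = 1/3 (x(I) = -1/(-3 + 0) = -1/(-3) = -1*(-1/3) = 1/3)
j(s, J) = 31 + s
O(r) = -37 (O(r) = 8 - 1*45 = 8 - 45 = -37)
B(Y, q) = 1/3 - Y
m(W, K) = -64/3 (m(W, K) = (1/3 - 1*43)/2 = (1/3 - 43)/2 = (1/2)*(-128/3) = -64/3)
m(O(-16), j(-31, -35)) + 2895754 = -64/3 + 2895754 = 8687198/3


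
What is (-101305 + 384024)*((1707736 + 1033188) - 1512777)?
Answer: 347220491693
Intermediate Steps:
(-101305 + 384024)*((1707736 + 1033188) - 1512777) = 282719*(2740924 - 1512777) = 282719*1228147 = 347220491693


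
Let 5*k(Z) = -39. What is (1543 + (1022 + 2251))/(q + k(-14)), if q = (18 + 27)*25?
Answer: 1720/399 ≈ 4.3108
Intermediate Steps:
q = 1125 (q = 45*25 = 1125)
k(Z) = -39/5 (k(Z) = (1/5)*(-39) = -39/5)
(1543 + (1022 + 2251))/(q + k(-14)) = (1543 + (1022 + 2251))/(1125 - 39/5) = (1543 + 3273)/(5586/5) = 4816*(5/5586) = 1720/399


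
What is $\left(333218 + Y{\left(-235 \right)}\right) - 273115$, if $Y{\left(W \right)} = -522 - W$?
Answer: $59816$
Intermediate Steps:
$\left(333218 + Y{\left(-235 \right)}\right) - 273115 = \left(333218 - 287\right) - 273115 = 332931 - 273115 = 59816$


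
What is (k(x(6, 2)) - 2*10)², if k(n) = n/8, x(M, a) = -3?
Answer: 26569/64 ≈ 415.14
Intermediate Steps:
k(n) = n/8 (k(n) = n*(⅛) = n/8)
(k(x(6, 2)) - 2*10)² = ((⅛)*(-3) - 2*10)² = (-3/8 - 20)² = (-163/8)² = 26569/64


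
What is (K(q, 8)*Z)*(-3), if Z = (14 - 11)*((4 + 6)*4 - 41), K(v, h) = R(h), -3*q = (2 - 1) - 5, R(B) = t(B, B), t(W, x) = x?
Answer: 72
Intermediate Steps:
R(B) = B
q = 4/3 (q = -((2 - 1) - 5)/3 = -(1 - 5)/3 = -1/3*(-4) = 4/3 ≈ 1.3333)
K(v, h) = h
Z = -3 (Z = 3*(10*4 - 41) = 3*(40 - 41) = 3*(-1) = -3)
(K(q, 8)*Z)*(-3) = (8*(-3))*(-3) = -24*(-3) = 72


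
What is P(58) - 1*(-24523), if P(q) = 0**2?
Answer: 24523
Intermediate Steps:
P(q) = 0
P(58) - 1*(-24523) = 0 - 1*(-24523) = 0 + 24523 = 24523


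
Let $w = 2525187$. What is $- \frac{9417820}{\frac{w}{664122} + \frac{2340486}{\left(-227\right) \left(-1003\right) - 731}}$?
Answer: $- \frac{4638814578413000}{6952481807} \approx -6.6722 \cdot 10^{5}$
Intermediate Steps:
$- \frac{9417820}{\frac{w}{664122} + \frac{2340486}{\left(-227\right) \left(-1003\right) - 731}} = - \frac{9417820}{\frac{2525187}{664122} + \frac{2340486}{\left(-227\right) \left(-1003\right) - 731}} = - \frac{9417820}{2525187 \cdot \frac{1}{664122} + \frac{2340486}{227681 - 731}} = - \frac{9417820}{\frac{841729}{221374} + \frac{2340486}{226950}} = - \frac{9417820}{\frac{841729}{221374} + 2340486 \cdot \frac{1}{226950}} = - \frac{9417820}{\frac{841729}{221374} + \frac{390081}{37825}} = - \frac{9417820}{\frac{6952481807}{492557150}} = - \frac{9417820 \cdot 492557150}{6952481807} = \left(-1\right) \frac{4638814578413000}{6952481807} = - \frac{4638814578413000}{6952481807}$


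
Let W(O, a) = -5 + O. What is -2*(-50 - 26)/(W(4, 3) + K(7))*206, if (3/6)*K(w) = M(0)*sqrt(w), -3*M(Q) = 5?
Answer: 281808/691 - 939360*sqrt(7)/691 ≈ -3188.9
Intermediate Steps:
M(Q) = -5/3 (M(Q) = -1/3*5 = -5/3)
K(w) = -10*sqrt(w)/3 (K(w) = 2*(-5*sqrt(w)/3) = -10*sqrt(w)/3)
-2*(-50 - 26)/(W(4, 3) + K(7))*206 = -2*(-50 - 26)/((-5 + 4) - 10*sqrt(7)/3)*206 = -(-152)/(-1 - 10*sqrt(7)/3)*206 = (152/(-1 - 10*sqrt(7)/3))*206 = 31312/(-1 - 10*sqrt(7)/3)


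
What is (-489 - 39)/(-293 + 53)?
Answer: 11/5 ≈ 2.2000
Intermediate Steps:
(-489 - 39)/(-293 + 53) = -528/(-240) = -528*(-1/240) = 11/5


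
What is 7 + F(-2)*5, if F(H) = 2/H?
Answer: 2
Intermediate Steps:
7 + F(-2)*5 = 7 + (2/(-2))*5 = 7 + (2*(-½))*5 = 7 - 1*5 = 7 - 5 = 2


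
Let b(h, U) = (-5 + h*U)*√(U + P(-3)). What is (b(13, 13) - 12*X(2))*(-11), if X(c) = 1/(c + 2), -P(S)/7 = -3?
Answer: 33 - 1804*√34 ≈ -10486.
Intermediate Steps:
P(S) = 21 (P(S) = -7*(-3) = 21)
X(c) = 1/(2 + c)
b(h, U) = √(21 + U)*(-5 + U*h) (b(h, U) = (-5 + h*U)*√(U + 21) = (-5 + U*h)*√(21 + U) = √(21 + U)*(-5 + U*h))
(b(13, 13) - 12*X(2))*(-11) = (√(21 + 13)*(-5 + 13*13) - 12/(2 + 2))*(-11) = (√34*(-5 + 169) - 12/4)*(-11) = (√34*164 - 12*¼)*(-11) = (164*√34 - 3)*(-11) = (-3 + 164*√34)*(-11) = 33 - 1804*√34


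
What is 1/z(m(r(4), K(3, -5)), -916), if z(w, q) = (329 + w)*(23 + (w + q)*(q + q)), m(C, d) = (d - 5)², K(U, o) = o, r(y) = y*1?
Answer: 1/641327115 ≈ 1.5593e-9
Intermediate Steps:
r(y) = y
m(C, d) = (-5 + d)²
z(w, q) = (23 + 2*q*(q + w))*(329 + w) (z(w, q) = (329 + w)*(23 + (q + w)*(2*q)) = (329 + w)*(23 + 2*q*(q + w)) = (23 + 2*q*(q + w))*(329 + w))
1/z(m(r(4), K(3, -5)), -916) = 1/(7567 + 23*(-5 - 5)² + 658*(-916)² + 2*(-916)*((-5 - 5)²)² + 2*(-5 - 5)²*(-916)² + 658*(-916)*(-5 - 5)²) = 1/(7567 + 23*(-10)² + 658*839056 + 2*(-916)*((-10)²)² + 2*(-10)²*839056 + 658*(-916)*(-10)²) = 1/(7567 + 23*100 + 552098848 + 2*(-916)*100² + 2*100*839056 + 658*(-916)*100) = 1/(7567 + 2300 + 552098848 + 2*(-916)*10000 + 167811200 - 60272800) = 1/(7567 + 2300 + 552098848 - 18320000 + 167811200 - 60272800) = 1/641327115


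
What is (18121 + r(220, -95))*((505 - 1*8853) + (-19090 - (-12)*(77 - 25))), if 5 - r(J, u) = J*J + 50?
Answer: 813107736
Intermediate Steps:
r(J, u) = -45 - J² (r(J, u) = 5 - (J*J + 50) = 5 - (J² + 50) = 5 - (50 + J²) = 5 + (-50 - J²) = -45 - J²)
(18121 + r(220, -95))*((505 - 1*8853) + (-19090 - (-12)*(77 - 25))) = (18121 + (-45 - 1*220²))*((505 - 1*8853) + (-19090 - (-12)*(77 - 25))) = (18121 + (-45 - 1*48400))*((505 - 8853) + (-19090 - (-12)*52)) = (18121 + (-45 - 48400))*(-8348 + (-19090 - 1*(-624))) = (18121 - 48445)*(-8348 + (-19090 + 624)) = -30324*(-8348 - 18466) = -30324*(-26814) = 813107736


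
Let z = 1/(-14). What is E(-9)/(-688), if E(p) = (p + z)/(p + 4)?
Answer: -127/48160 ≈ -0.0026370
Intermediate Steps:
z = -1/14 ≈ -0.071429
E(p) = (-1/14 + p)/(4 + p) (E(p) = (p - 1/14)/(p + 4) = (-1/14 + p)/(4 + p))
E(-9)/(-688) = ((-1/14 - 9)/(4 - 9))/(-688) = (-127/14/(-5))*(-1/688) = -⅕*(-127/14)*(-1/688) = (127/70)*(-1/688) = -127/48160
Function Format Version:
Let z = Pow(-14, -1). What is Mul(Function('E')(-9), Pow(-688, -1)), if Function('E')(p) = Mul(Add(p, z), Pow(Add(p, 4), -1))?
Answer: Rational(-127, 48160) ≈ -0.0026370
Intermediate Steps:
z = Rational(-1, 14) ≈ -0.071429
Function('E')(p) = Mul(Pow(Add(4, p), -1), Add(Rational(-1, 14), p)) (Function('E')(p) = Mul(Add(p, Rational(-1, 14)), Pow(Add(p, 4), -1)) = Mul(Add(Rational(-1, 14), p), Pow(Add(4, p), -1)) = Mul(Pow(Add(4, p), -1), Add(Rational(-1, 14), p)))
Mul(Function('E')(-9), Pow(-688, -1)) = Mul(Mul(Pow(Add(4, -9), -1), Add(Rational(-1, 14), -9)), Pow(-688, -1)) = Mul(Mul(Pow(-5, -1), Rational(-127, 14)), Rational(-1, 688)) = Mul(Mul(Rational(-1, 5), Rational(-127, 14)), Rational(-1, 688)) = Mul(Rational(127, 70), Rational(-1, 688)) = Rational(-127, 48160)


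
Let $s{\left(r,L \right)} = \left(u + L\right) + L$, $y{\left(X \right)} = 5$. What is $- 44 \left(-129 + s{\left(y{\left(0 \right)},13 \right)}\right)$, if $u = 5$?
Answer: $4312$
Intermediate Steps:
$s{\left(r,L \right)} = 5 + 2 L$ ($s{\left(r,L \right)} = \left(5 + L\right) + L = 5 + 2 L$)
$- 44 \left(-129 + s{\left(y{\left(0 \right)},13 \right)}\right) = - 44 \left(-129 + \left(5 + 2 \cdot 13\right)\right) = - 44 \left(-129 + \left(5 + 26\right)\right) = - 44 \left(-129 + 31\right) = \left(-44\right) \left(-98\right) = 4312$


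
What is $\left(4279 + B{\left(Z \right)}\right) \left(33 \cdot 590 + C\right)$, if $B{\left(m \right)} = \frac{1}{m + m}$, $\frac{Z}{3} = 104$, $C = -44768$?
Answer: $- \frac{2598004381}{24} \approx -1.0825 \cdot 10^{8}$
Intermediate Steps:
$Z = 312$ ($Z = 3 \cdot 104 = 312$)
$B{\left(m \right)} = \frac{1}{2 m}$
$\left(4279 + B{\left(Z \right)}\right) \left(33 \cdot 590 + C\right) = \left(4279 + \frac{1}{2 \cdot 312}\right) \left(33 \cdot 590 - 44768\right) = \left(4279 + \frac{1}{2} \cdot \frac{1}{312}\right) \left(19470 - 44768\right) = \left(4279 + \frac{1}{624}\right) \left(-25298\right) = \frac{2670097}{624} \left(-25298\right) = - \frac{2598004381}{24}$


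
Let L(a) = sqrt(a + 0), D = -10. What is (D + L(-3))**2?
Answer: (10 - I*sqrt(3))**2 ≈ 97.0 - 34.641*I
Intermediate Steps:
L(a) = sqrt(a)
(D + L(-3))**2 = (-10 + sqrt(-3))**2 = (-10 + I*sqrt(3))**2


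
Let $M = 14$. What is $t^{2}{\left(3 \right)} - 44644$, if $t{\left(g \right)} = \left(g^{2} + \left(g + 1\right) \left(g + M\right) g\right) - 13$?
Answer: $-4644$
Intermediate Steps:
$t{\left(g \right)} = -13 + g^{2} + g \left(1 + g\right) \left(14 + g\right)$ ($t{\left(g \right)} = \left(g^{2} + \left(g + 1\right) \left(g + 14\right) g\right) - 13 = \left(g^{2} + \left(1 + g\right) \left(14 + g\right) g\right) - 13 = \left(g^{2} + g \left(1 + g\right) \left(14 + g\right)\right) - 13 = -13 + g^{2} + g \left(1 + g\right) \left(14 + g\right)$)
$t^{2}{\left(3 \right)} - 44644 = \left(-13 + 3^{3} + 14 \cdot 3 + 16 \cdot 3^{2}\right)^{2} - 44644 = \left(-13 + 27 + 42 + 16 \cdot 9\right)^{2} - 44644 = \left(-13 + 27 + 42 + 144\right)^{2} - 44644 = 200^{2} - 44644 = 40000 - 44644 = -4644$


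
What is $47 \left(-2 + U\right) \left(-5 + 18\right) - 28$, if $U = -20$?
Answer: $-13470$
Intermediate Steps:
$47 \left(-2 + U\right) \left(-5 + 18\right) - 28 = 47 \left(-2 - 20\right) \left(-5 + 18\right) - 28 = 47 \left(\left(-22\right) 13\right) - 28 = 47 \left(-286\right) - 28 = -13442 - 28 = -13470$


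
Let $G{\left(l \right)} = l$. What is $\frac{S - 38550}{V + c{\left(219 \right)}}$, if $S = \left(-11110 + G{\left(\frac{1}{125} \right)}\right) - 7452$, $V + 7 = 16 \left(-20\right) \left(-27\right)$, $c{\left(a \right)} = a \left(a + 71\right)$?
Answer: $- \frac{7138999}{9017875} \approx -0.79165$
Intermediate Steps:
$c{\left(a \right)} = a \left(71 + a\right)$
$V = 8633$ ($V = -7 + 16 \left(-20\right) \left(-27\right) = -7 - -8640 = -7 + 8640 = 8633$)
$S = - \frac{2320249}{125}$ ($S = \left(-11110 + \frac{1}{125}\right) - 7452 = - \frac{1388749}{125} - 7452 = - \frac{2320249}{125} \approx -18562.0$)
$\frac{S - 38550}{V + c{\left(219 \right)}} = \frac{- \frac{2320249}{125} - 38550}{8633 + 219 \left(71 + 219\right)} = - \frac{7138999}{125 \left(8633 + 219 \cdot 290\right)} = - \frac{7138999}{125 \left(8633 + 63510\right)} = - \frac{7138999}{125 \cdot 72143} = \left(- \frac{7138999}{125}\right) \frac{1}{72143} = - \frac{7138999}{9017875}$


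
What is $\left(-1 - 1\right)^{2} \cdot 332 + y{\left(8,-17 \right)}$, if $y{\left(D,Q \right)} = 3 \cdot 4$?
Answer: $1340$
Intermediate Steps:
$y{\left(D,Q \right)} = 12$
$\left(-1 - 1\right)^{2} \cdot 332 + y{\left(8,-17 \right)} = \left(-1 - 1\right)^{2} \cdot 332 + 12 = \left(-2\right)^{2} \cdot 332 + 12 = 4 \cdot 332 + 12 = 1328 + 12 = 1340$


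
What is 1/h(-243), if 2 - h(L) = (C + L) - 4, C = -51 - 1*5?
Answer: 1/305 ≈ 0.0032787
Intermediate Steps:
C = -56 (C = -51 - 5 = -56)
h(L) = 62 - L (h(L) = 2 - ((-56 + L) - 4) = 2 - (-60 + L) = 2 + (60 - L) = 62 - L)
1/h(-243) = 1/(62 - 1*(-243)) = 1/(62 + 243) = 1/305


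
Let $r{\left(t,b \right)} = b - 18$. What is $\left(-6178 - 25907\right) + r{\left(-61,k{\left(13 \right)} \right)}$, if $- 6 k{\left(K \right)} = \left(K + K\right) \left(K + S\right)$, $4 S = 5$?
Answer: $- \frac{128659}{4} \approx -32165.0$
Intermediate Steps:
$S = \frac{5}{4}$ ($S = \frac{1}{4} \cdot 5 = \frac{5}{4} \approx 1.25$)
$k{\left(K \right)} = - \frac{K \left(\frac{5}{4} + K\right)}{3}$ ($k{\left(K \right)} = - \frac{\left(K + K\right) \left(K + \frac{5}{4}\right)}{6} = - \frac{2 K \left(\frac{5}{4} + K\right)}{6} = - \frac{K \left(\frac{5}{4} + K\right)}{3}$)
$r{\left(t,b \right)} = -18 + b$ ($r{\left(t,b \right)} = b - 18 = -18 + b$)
$\left(-6178 - 25907\right) + r{\left(-61,k{\left(13 \right)} \right)} = \left(-6178 - 25907\right) - \left(18 + \frac{13 \left(5 + 4 \cdot 13\right)}{12}\right) = -32085 - \left(18 + \frac{13 \left(5 + 52\right)}{12}\right) = -32085 - \left(18 + \frac{13}{12} \cdot 57\right) = -32085 - \frac{319}{4} = - \frac{128659}{4}$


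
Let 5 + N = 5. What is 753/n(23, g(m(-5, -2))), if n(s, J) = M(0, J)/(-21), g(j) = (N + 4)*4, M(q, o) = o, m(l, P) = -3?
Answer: -15813/16 ≈ -988.31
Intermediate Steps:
N = 0 (N = -5 + 5 = 0)
g(j) = 16 (g(j) = (0 + 4)*4 = 4*4 = 16)
n(s, J) = -J/21 (n(s, J) = J/(-21) = J*(-1/21) = -J/21)
753/n(23, g(m(-5, -2))) = 753/((-1/21*16)) = 753/(-16/21) = 753*(-21/16) = -15813/16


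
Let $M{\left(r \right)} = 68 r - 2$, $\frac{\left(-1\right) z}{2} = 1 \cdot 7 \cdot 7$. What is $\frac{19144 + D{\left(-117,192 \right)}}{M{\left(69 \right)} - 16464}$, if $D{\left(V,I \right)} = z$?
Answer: $- \frac{9523}{5887} \approx -1.6176$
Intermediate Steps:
$z = -98$ ($z = - 2 \cdot 1 \cdot 7 \cdot 7 = - 2 \cdot 7 \cdot 7 = \left(-2\right) 49 = -98$)
$D{\left(V,I \right)} = -98$
$M{\left(r \right)} = -2 + 68 r$
$\frac{19144 + D{\left(-117,192 \right)}}{M{\left(69 \right)} - 16464} = \frac{19144 - 98}{\left(-2 + 68 \cdot 69\right) - 16464} = \frac{19046}{\left(-2 + 4692\right) - 16464} = \frac{19046}{4690 - 16464} = \frac{19046}{-11774} = 19046 \left(- \frac{1}{11774}\right) = - \frac{9523}{5887}$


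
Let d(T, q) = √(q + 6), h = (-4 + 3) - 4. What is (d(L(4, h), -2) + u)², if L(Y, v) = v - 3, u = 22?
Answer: 576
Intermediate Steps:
h = -5 (h = -1 - 4 = -5)
L(Y, v) = -3 + v
d(T, q) = √(6 + q)
(d(L(4, h), -2) + u)² = (√(6 - 2) + 22)² = (√4 + 22)² = (2 + 22)² = 24² = 576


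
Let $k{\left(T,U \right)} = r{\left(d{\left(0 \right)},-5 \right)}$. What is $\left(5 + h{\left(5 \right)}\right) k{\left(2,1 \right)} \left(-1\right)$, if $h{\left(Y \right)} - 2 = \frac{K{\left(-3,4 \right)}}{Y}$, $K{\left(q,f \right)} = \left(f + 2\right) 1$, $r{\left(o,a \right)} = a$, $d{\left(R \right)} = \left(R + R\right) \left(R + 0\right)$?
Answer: $41$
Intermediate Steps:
$d{\left(R \right)} = 2 R^{2}$ ($d{\left(R \right)} = 2 R R = 2 R^{2}$)
$K{\left(q,f \right)} = 2 + f$ ($K{\left(q,f \right)} = \left(2 + f\right) 1 = 2 + f$)
$k{\left(T,U \right)} = -5$
$h{\left(Y \right)} = 2 + \frac{6}{Y}$ ($h{\left(Y \right)} = 2 + \frac{2 + 4}{Y} = 2 + \frac{6}{Y}$)
$\left(5 + h{\left(5 \right)}\right) k{\left(2,1 \right)} \left(-1\right) = \left(5 + \left(2 + \frac{6}{5}\right)\right) \left(-5\right) \left(-1\right) = \left(5 + \frac{16}{5}\right) \left(-5\right) \left(-1\right) = \frac{41}{5} \left(-5\right) \left(-1\right) = \left(-41\right) \left(-1\right) = 41$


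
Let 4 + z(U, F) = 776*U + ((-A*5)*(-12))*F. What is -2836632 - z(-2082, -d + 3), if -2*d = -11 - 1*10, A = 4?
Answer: -1219196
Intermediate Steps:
d = 21/2 (d = -(-11 - 1*10)/2 = -(-11 - 10)/2 = -1/2*(-21) = 21/2 ≈ 10.500)
z(U, F) = -4 + 240*F + 776*U (z(U, F) = -4 + (776*U + ((-1*4*5)*(-12))*F) = -4 + (776*U + (-4*5*(-12))*F) = -4 + (776*U + (-20*(-12))*F) = -4 + (776*U + 240*F) = -4 + (240*F + 776*U) = -4 + 240*F + 776*U)
-2836632 - z(-2082, -d + 3) = -2836632 - (-4 + 240*(-1*21/2 + 3) + 776*(-2082)) = -2836632 - (-4 + 240*(-21/2 + 3) - 1615632) = -2836632 - (-4 + 240*(-15/2) - 1615632) = -2836632 - (-4 - 1800 - 1615632) = -2836632 - 1*(-1617436) = -2836632 + 1617436 = -1219196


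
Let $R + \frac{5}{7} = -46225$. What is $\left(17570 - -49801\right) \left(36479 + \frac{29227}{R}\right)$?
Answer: $\frac{265075022377567}{107860} \approx 2.4576 \cdot 10^{9}$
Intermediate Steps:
$R = - \frac{323580}{7}$ ($R = - \frac{5}{7} - 46225 = - \frac{323580}{7} \approx -46226.0$)
$\left(17570 - -49801\right) \left(36479 + \frac{29227}{R}\right) = \left(17570 - -49801\right) \left(36479 + \frac{29227}{- \frac{323580}{7}}\right) = \left(17570 + 49801\right) \left(36479 + 29227 \left(- \frac{7}{323580}\right)\right) = 67371 \left(36479 - \frac{204589}{323580}\right) = 67371 \cdot \frac{11803670231}{323580} = \frac{265075022377567}{107860}$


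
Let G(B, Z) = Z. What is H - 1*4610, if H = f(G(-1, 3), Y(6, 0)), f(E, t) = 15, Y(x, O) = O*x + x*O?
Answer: -4595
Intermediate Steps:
Y(x, O) = 2*O*x (Y(x, O) = O*x + O*x = 2*O*x)
H = 15
H - 1*4610 = 15 - 1*4610 = 15 - 4610 = -4595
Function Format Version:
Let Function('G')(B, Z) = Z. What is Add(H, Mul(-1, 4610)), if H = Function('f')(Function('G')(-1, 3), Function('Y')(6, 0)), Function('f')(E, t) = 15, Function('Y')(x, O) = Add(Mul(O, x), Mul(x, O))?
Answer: -4595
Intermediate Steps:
Function('Y')(x, O) = Mul(2, O, x) (Function('Y')(x, O) = Add(Mul(O, x), Mul(O, x)) = Mul(2, O, x))
H = 15
Add(H, Mul(-1, 4610)) = Add(15, Mul(-1, 4610)) = Add(15, -4610) = -4595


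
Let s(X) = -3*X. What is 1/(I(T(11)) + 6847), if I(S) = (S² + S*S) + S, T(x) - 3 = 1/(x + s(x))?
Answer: 121/830957 ≈ 0.00014562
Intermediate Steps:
T(x) = 3 - 1/(2*x) (T(x) = 3 + 1/(x - 3*x) = 3 + 1/(-2*x) = 3 - 1/(2*x))
I(S) = S + 2*S² (I(S) = (S² + S²) + S = 2*S² + S = S + 2*S²)
1/(I(T(11)) + 6847) = 1/((3 - ½/11)*(1 + 2*(3 - ½/11)) + 6847) = 1/((3 - ½*1/11)*(1 + 2*(3 - ½*1/11)) + 6847) = 1/((3 - 1/22)*(1 + 2*(3 - 1/22)) + 6847) = 1/(65*(1 + 2*(65/22))/22 + 6847) = 1/(65*(1 + 65/11)/22 + 6847) = 1/((65/22)*(76/11) + 6847) = 1/(2470/121 + 6847) = 1/(830957/121) = 121/830957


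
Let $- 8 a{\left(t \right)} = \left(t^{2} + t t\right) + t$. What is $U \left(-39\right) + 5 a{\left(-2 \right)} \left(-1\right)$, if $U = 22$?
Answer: $- \frac{3417}{4} \approx -854.25$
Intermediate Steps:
$a{\left(t \right)} = - \frac{t^{2}}{4} - \frac{t}{8}$ ($a{\left(t \right)} = - \frac{\left(t^{2} + t t\right) + t}{8} = - \frac{\left(t^{2} + t^{2}\right) + t}{8} = - \frac{2 t^{2} + t}{8} = - \frac{t + 2 t^{2}}{8} = - \frac{t^{2}}{4} - \frac{t}{8}$)
$U \left(-39\right) + 5 a{\left(-2 \right)} \left(-1\right) = 22 \left(-39\right) + 5 \left(\left(- \frac{1}{8}\right) \left(-2\right) \left(1 + 2 \left(-2\right)\right)\right) \left(-1\right) = -858 + 5 \left(\left(- \frac{1}{8}\right) \left(-2\right) \left(1 - 4\right)\right) \left(-1\right) = -858 + 5 \left(\left(- \frac{1}{8}\right) \left(-2\right) \left(-3\right)\right) \left(-1\right) = -858 + 5 \left(- \frac{3}{4}\right) \left(-1\right) = -858 - - \frac{15}{4} = -858 + \frac{15}{4} = - \frac{3417}{4}$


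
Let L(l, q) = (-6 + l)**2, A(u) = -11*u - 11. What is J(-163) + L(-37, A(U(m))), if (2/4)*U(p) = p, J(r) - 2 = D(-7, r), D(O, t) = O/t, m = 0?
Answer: 301720/163 ≈ 1851.0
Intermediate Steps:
J(r) = 2 - 7/r
U(p) = 2*p
A(u) = -11 - 11*u
J(-163) + L(-37, A(U(m))) = (2 - 7/(-163)) + (-6 - 37)**2 = (2 - 7*(-1/163)) + (-43)**2 = (2 + 7/163) + 1849 = 333/163 + 1849 = 301720/163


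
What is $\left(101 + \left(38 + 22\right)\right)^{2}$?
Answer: $25921$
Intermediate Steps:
$\left(101 + \left(38 + 22\right)\right)^{2} = \left(101 + 60\right)^{2} = 161^{2} = 25921$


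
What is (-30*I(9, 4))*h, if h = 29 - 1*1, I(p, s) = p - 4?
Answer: -4200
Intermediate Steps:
I(p, s) = -4 + p
h = 28 (h = 29 - 1 = 28)
(-30*I(9, 4))*h = -30*(-4 + 9)*28 = -30*5*28 = -150*28 = -4200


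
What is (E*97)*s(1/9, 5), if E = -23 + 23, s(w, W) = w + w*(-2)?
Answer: 0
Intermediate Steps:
s(w, W) = -w (s(w, W) = w - 2*w = -w)
E = 0
(E*97)*s(1/9, 5) = (0*97)*(-1/9) = 0*(-1*⅑) = 0*(-⅑) = 0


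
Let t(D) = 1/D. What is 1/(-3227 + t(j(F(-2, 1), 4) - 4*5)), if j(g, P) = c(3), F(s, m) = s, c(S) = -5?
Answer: -25/80676 ≈ -0.00030988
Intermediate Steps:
j(g, P) = -5
1/(-3227 + t(j(F(-2, 1), 4) - 4*5)) = 1/(-3227 + 1/(-5 - 4*5)) = 1/(-3227 + 1/(-5 - 20)) = 1/(-3227 + 1/(-25)) = 1/(-3227 - 1/25) = 1/(-80676/25) = -25/80676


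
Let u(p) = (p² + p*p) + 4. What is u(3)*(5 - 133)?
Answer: -2816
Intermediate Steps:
u(p) = 4 + 2*p² (u(p) = (p² + p²) + 4 = 2*p² + 4 = 4 + 2*p²)
u(3)*(5 - 133) = (4 + 2*3²)*(5 - 133) = (4 + 2*9)*(-128) = (4 + 18)*(-128) = 22*(-128) = -2816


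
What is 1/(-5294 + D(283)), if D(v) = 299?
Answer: -1/4995 ≈ -0.00020020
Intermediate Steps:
1/(-5294 + D(283)) = 1/(-5294 + 299) = 1/(-4995) = -1/4995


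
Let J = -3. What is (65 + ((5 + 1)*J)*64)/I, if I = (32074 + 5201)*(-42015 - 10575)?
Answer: 1087/1960292250 ≈ 5.5451e-7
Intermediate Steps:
I = -1960292250 (I = 37275*(-52590) = -1960292250)
(65 + ((5 + 1)*J)*64)/I = (65 + ((5 + 1)*(-3))*64)/(-1960292250) = (65 + (6*(-3))*64)*(-1/1960292250) = (65 - 18*64)*(-1/1960292250) = (65 - 1152)*(-1/1960292250) = -1087*(-1/1960292250) = 1087/1960292250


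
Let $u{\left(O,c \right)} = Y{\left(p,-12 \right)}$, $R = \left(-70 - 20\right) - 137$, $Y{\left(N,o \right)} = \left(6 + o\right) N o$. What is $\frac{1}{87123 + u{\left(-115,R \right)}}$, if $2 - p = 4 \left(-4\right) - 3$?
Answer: $\frac{1}{88635} \approx 1.1282 \cdot 10^{-5}$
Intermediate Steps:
$p = 21$ ($p = 2 - \left(4 \left(-4\right) - 3\right) = 2 - \left(-16 - 3\right) = 2 - -19 = 2 + 19 = 21$)
$Y{\left(N,o \right)} = N o \left(6 + o\right)$
$R = -227$ ($R = -90 - 137 = -227$)
$u{\left(O,c \right)} = 1512$ ($u{\left(O,c \right)} = 21 \left(-12\right) \left(6 - 12\right) = 21 \left(-12\right) \left(-6\right) = 1512$)
$\frac{1}{87123 + u{\left(-115,R \right)}} = \frac{1}{87123 + 1512} = \frac{1}{88635}$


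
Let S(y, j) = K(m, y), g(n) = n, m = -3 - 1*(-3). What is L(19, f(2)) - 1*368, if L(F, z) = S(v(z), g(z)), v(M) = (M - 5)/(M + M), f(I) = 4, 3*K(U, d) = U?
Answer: -368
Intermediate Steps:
m = 0 (m = -3 + 3 = 0)
K(U, d) = U/3
v(M) = (-5 + M)/(2*M) (v(M) = (-5 + M)/((2*M)) = (-5 + M)*(1/(2*M)) = (-5 + M)/(2*M))
S(y, j) = 0 (S(y, j) = (1/3)*0 = 0)
L(F, z) = 0
L(19, f(2)) - 1*368 = 0 - 1*368 = 0 - 368 = -368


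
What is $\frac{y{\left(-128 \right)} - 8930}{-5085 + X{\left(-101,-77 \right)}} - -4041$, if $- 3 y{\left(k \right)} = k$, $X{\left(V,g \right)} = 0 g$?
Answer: $\frac{61672117}{15255} \approx 4042.7$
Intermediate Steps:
$X{\left(V,g \right)} = 0$
$y{\left(k \right)} = - \frac{k}{3}$
$\frac{y{\left(-128 \right)} - 8930}{-5085 + X{\left(-101,-77 \right)}} - -4041 = \frac{\left(- \frac{1}{3}\right) \left(-128\right) - 8930}{-5085 + 0} - -4041 = \frac{\frac{128}{3} - 8930}{-5085} + 4041 = \left(- \frac{26662}{3}\right) \left(- \frac{1}{5085}\right) + 4041 = \frac{26662}{15255} + 4041 = \frac{61672117}{15255}$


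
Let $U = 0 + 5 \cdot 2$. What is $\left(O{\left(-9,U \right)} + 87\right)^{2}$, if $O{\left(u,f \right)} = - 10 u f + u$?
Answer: $956484$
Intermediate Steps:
$U = 10$ ($U = 0 + 10 = 10$)
$O{\left(u,f \right)} = u - 10 f u$ ($O{\left(u,f \right)} = - 10 f u + u = u - 10 f u$)
$\left(O{\left(-9,U \right)} + 87\right)^{2} = \left(- 9 \left(1 - 100\right) + 87\right)^{2} = \left(\left(-9\right) \left(-99\right) + 87\right)^{2} = \left(891 + 87\right)^{2} = 978^{2} = 956484$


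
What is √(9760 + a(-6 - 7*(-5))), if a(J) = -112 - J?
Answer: √9619 ≈ 98.077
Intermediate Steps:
√(9760 + a(-6 - 7*(-5))) = √(9760 + (-112 - (-6 - 7*(-5)))) = √(9760 + (-112 - (-6 + 35))) = √(9760 + (-112 - 1*29)) = √(9760 + (-112 - 29)) = √(9760 - 141) = √9619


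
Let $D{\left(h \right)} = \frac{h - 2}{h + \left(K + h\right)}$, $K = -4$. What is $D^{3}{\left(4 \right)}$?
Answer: $\frac{1}{8} \approx 0.125$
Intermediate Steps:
$D{\left(h \right)} = \frac{-2 + h}{-4 + 2 h}$ ($D{\left(h \right)} = \frac{h - 2}{h + \left(-4 + h\right)} = \frac{-2 + h}{-4 + 2 h}$)
$D^{3}{\left(4 \right)} = \left(\frac{1}{2}\right)^{3} = \frac{1}{8}$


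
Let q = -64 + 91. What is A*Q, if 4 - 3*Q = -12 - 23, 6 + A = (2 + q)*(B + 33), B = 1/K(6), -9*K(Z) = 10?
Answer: 120237/10 ≈ 12024.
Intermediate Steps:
q = 27
K(Z) = -10/9 (K(Z) = -⅑*10 = -10/9)
B = -9/10 (B = 1/(-10/9) = -9/10 ≈ -0.90000)
A = 9249/10 (A = -6 + (2 + 27)*(-9/10 + 33) = -6 + 29*(321/10) = -6 + 9309/10 = 9249/10 ≈ 924.90)
Q = 13 (Q = 4/3 - (-12 - 23)/3 = 4/3 - ⅓*(-35) = 4/3 + 35/3 = 13)
A*Q = (9249/10)*13 = 120237/10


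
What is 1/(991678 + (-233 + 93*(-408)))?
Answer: 1/953501 ≈ 1.0488e-6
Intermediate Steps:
1/(991678 + (-233 + 93*(-408))) = 1/(991678 + (-233 - 37944)) = 1/(991678 - 38177) = 1/953501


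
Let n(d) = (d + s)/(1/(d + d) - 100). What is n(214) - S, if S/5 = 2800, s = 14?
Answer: -599283584/42799 ≈ -14002.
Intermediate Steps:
S = 14000 (S = 5*2800 = 14000)
n(d) = (14 + d)/(-100 + 1/(2*d)) (n(d) = (d + 14)/(1/(d + d) - 100) = (14 + d)/(1/(2*d) - 100) = (14 + d)/(-100 + 1/(2*d)))
n(214) - S = -2*214*(14 + 214)/(-1 + 200*214) - 1*14000 = -2*214*228/(-1 + 42800) - 14000 = -2*214*228/42799 - 14000 = -2*214*1/42799*228 - 14000 = -97584/42799 - 14000 = -599283584/42799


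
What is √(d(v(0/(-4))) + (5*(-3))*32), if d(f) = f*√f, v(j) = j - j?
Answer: 4*I*√30 ≈ 21.909*I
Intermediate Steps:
v(j) = 0
d(f) = f^(3/2)
√(d(v(0/(-4))) + (5*(-3))*32) = √(0^(3/2) + (5*(-3))*32) = √(0 - 15*32) = √(0 - 480) = √(-480) = 4*I*√30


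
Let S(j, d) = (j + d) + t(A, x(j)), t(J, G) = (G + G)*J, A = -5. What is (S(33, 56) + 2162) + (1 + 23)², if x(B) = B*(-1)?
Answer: 3157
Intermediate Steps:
x(B) = -B
t(J, G) = 2*G*J (t(J, G) = (2*G)*J = 2*G*J)
S(j, d) = d + 11*j (S(j, d) = (j + d) + 2*(-j)*(-5) = (d + j) + 10*j = d + 11*j)
(S(33, 56) + 2162) + (1 + 23)² = ((56 + 11*33) + 2162) + (1 + 23)² = ((56 + 363) + 2162) + 24² = (419 + 2162) + 576 = 2581 + 576 = 3157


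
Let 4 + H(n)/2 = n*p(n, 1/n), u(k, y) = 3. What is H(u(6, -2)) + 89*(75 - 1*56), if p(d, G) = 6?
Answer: 1719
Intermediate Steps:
H(n) = -8 + 12*n (H(n) = -8 + 2*(n*6) = -8 + 2*(6*n) = -8 + 12*n)
H(u(6, -2)) + 89*(75 - 1*56) = (-8 + 12*3) + 89*(75 - 1*56) = (-8 + 36) + 89*(75 - 56) = 28 + 89*19 = 28 + 1691 = 1719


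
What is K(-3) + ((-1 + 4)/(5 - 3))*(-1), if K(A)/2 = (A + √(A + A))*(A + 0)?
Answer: 33/2 - 6*I*√6 ≈ 16.5 - 14.697*I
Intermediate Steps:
K(A) = 2*A*(A + √2*√A) (K(A) = 2*((A + √(A + A))*(A + 0)) = 2*((A + √(2*A))*A) = 2*((A + √2*√A)*A) = 2*(A*(A + √2*√A)) = 2*A*(A + √2*√A))
K(-3) + ((-1 + 4)/(5 - 3))*(-1) = (2*(-3)² + 2*√2*(-3)^(3/2)) + ((-1 + 4)/(5 - 3))*(-1) = (2*9 + 2*√2*(-3*I*√3)) + (3/2)*(-1) = (18 - 6*I*√6) + (3*(½))*(-1) = (18 - 6*I*√6) + (3/2)*(-1) = (18 - 6*I*√6) - 3/2 = 33/2 - 6*I*√6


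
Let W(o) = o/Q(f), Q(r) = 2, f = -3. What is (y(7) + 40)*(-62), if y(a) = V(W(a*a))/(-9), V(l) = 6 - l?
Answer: -23467/9 ≈ -2607.4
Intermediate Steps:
W(o) = o/2
y(a) = -⅔ + a²/18 (y(a) = (6 - a*a/2)/(-9) = (6 - a²/2)*(-⅑) = -⅔ + a²/18)
(y(7) + 40)*(-62) = ((-⅔ + (1/18)*7²) + 40)*(-62) = ((-⅔ + (1/18)*49) + 40)*(-62) = ((-⅔ + 49/18) + 40)*(-62) = (37/18 + 40)*(-62) = (757/18)*(-62) = -23467/9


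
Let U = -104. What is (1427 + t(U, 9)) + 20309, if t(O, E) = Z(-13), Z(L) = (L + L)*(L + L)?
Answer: 22412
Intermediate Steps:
Z(L) = 4*L² (Z(L) = (2*L)*(2*L) = 4*L²)
t(O, E) = 676 (t(O, E) = 4*(-13)² = 4*169 = 676)
(1427 + t(U, 9)) + 20309 = (1427 + 676) + 20309 = 2103 + 20309 = 22412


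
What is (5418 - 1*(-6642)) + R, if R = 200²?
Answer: 52060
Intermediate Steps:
R = 40000
(5418 - 1*(-6642)) + R = (5418 - 1*(-6642)) + 40000 = (5418 + 6642) + 40000 = 12060 + 40000 = 52060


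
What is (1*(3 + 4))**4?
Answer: 2401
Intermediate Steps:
(1*(3 + 4))**4 = (1*7)**4 = 7**4 = 2401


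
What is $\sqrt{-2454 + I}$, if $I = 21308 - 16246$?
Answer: $4 \sqrt{163} \approx 51.069$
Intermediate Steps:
$I = 5062$ ($I = 21308 - 16246 = 5062$)
$\sqrt{-2454 + I} = \sqrt{-2454 + 5062} = \sqrt{2608} = 4 \sqrt{163}$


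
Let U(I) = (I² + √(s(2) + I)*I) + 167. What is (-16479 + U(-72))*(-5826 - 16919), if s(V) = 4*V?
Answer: 253106360 + 13101120*I ≈ 2.5311e+8 + 1.3101e+7*I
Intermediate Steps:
U(I) = 167 + I² + I*√(8 + I) (U(I) = (I² + √(4*2 + I)*I) + 167 = (I² + √(8 + I)*I) + 167 = (I² + I*√(8 + I)) + 167 = 167 + I² + I*√(8 + I))
(-16479 + U(-72))*(-5826 - 16919) = (-16479 + (167 + (-72)² - 72*√(8 - 72)))*(-5826 - 16919) = (-16479 + (167 + 5184 - 576*I))*(-22745) = (-16479 + (5351 - 576*I))*(-22745) = (-11128 - 576*I)*(-22745) = 253106360 + 13101120*I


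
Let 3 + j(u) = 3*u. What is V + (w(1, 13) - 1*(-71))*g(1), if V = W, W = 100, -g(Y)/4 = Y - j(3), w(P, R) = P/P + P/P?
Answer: 1560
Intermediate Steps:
j(u) = -3 + 3*u
w(P, R) = 2 (w(P, R) = 1 + 1 = 2)
g(Y) = 24 - 4*Y (g(Y) = -4*(Y - (-3 + 3*3)) = -4*(Y - (-3 + 9)) = -4*(Y - 1*6) = -4*(Y - 6) = -4*(-6 + Y) = 24 - 4*Y)
V = 100
V + (w(1, 13) - 1*(-71))*g(1) = 100 + (2 - 1*(-71))*(24 - 4*1) = 100 + (2 + 71)*(24 - 4) = 100 + 73*20 = 100 + 1460 = 1560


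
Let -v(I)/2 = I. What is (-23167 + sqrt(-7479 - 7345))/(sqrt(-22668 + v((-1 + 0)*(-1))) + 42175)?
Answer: -195413645/355750659 + 4*sqrt(21003755)/1778753295 + 16870*I*sqrt(3706)/355750659 + 23167*I*sqrt(22670)/1778753295 ≈ -0.54929 + 0.0048478*I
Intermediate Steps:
v(I) = -2*I
(-23167 + sqrt(-7479 - 7345))/(sqrt(-22668 + v((-1 + 0)*(-1))) + 42175) = (-23167 + sqrt(-7479 - 7345))/(sqrt(-22668 - 2*(-1 + 0)*(-1)) + 42175) = (-23167 + sqrt(-14824))/(sqrt(-22668 - (-2)*(-1)) + 42175) = (-23167 + 2*I*sqrt(3706))/(sqrt(-22668 - 2*1) + 42175) = (-23167 + 2*I*sqrt(3706))/(sqrt(-22668 - 2) + 42175) = (-23167 + 2*I*sqrt(3706))/(sqrt(-22670) + 42175) = (-23167 + 2*I*sqrt(3706))/(I*sqrt(22670) + 42175) = (-23167 + 2*I*sqrt(3706))/(42175 + I*sqrt(22670))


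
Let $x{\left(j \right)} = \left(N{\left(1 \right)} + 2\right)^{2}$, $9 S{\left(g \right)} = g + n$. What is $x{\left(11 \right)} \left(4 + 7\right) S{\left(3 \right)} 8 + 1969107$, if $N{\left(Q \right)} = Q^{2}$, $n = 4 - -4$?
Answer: $1970075$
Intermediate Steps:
$n = 8$ ($n = 4 + 4 = 8$)
$S{\left(g \right)} = \frac{8}{9} + \frac{g}{9}$ ($S{\left(g \right)} = \frac{g + 8}{9} = \frac{8 + g}{9} = \frac{8}{9} + \frac{g}{9}$)
$x{\left(j \right)} = 9$ ($x{\left(j \right)} = \left(1^{2} + 2\right)^{2} = \left(1 + 2\right)^{2} = 3^{2} = 9$)
$x{\left(11 \right)} \left(4 + 7\right) S{\left(3 \right)} 8 + 1969107 = 9 \left(4 + 7\right) \left(\frac{8}{9} + \frac{1}{9} \cdot 3\right) 8 + 1969107 = 9 \cdot 11 \left(\frac{8}{9} + \frac{1}{3}\right) 8 + 1969107 = 9 \cdot 11 \cdot \frac{11}{9} \cdot 8 + 1969107 = 9 \cdot \frac{121}{9} \cdot 8 + 1969107 = 121 \cdot 8 + 1969107 = 968 + 1969107 = 1970075$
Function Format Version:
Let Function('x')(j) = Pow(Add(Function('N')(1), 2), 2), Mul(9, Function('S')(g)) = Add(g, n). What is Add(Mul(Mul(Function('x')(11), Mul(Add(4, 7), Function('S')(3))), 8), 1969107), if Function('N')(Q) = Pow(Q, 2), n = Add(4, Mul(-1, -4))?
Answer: 1970075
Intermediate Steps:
n = 8 (n = Add(4, 4) = 8)
Function('S')(g) = Add(Rational(8, 9), Mul(Rational(1, 9), g)) (Function('S')(g) = Mul(Rational(1, 9), Add(g, 8)) = Mul(Rational(1, 9), Add(8, g)) = Add(Rational(8, 9), Mul(Rational(1, 9), g)))
Function('x')(j) = 9 (Function('x')(j) = Pow(Add(Pow(1, 2), 2), 2) = Pow(Add(1, 2), 2) = Pow(3, 2) = 9)
Add(Mul(Mul(Function('x')(11), Mul(Add(4, 7), Function('S')(3))), 8), 1969107) = Add(Mul(Mul(9, Mul(Add(4, 7), Add(Rational(8, 9), Mul(Rational(1, 9), 3)))), 8), 1969107) = Add(Mul(Mul(9, Mul(11, Add(Rational(8, 9), Rational(1, 3)))), 8), 1969107) = Add(Mul(Mul(9, Mul(11, Rational(11, 9))), 8), 1969107) = Add(Mul(Mul(9, Rational(121, 9)), 8), 1969107) = Add(Mul(121, 8), 1969107) = Add(968, 1969107) = 1970075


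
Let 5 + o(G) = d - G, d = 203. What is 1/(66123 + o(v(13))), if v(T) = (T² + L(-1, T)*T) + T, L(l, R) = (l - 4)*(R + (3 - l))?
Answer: 1/67244 ≈ 1.4871e-5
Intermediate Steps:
L(l, R) = (-4 + l)*(3 + R - l)
v(T) = T + T² + T*(-20 - 5*T) (v(T) = (T² + (-12 - 1*(-1)² - 4*T + 7*(-1) + T*(-1))*T) + T = (T² + (-12 - 1*1 - 4*T - 7 - T)*T) + T = (T² + (-12 - 1 - 4*T - 7 - T)*T) + T = (T² + (-20 - 5*T)*T) + T = (T² + T*(-20 - 5*T)) + T = T + T² + T*(-20 - 5*T))
o(G) = 198 - G (o(G) = -5 + (203 - G) = 198 - G)
1/(66123 + o(v(13))) = 1/(66123 + (198 - (-1)*13*(19 + 4*13))) = 1/(66123 + (198 - (-1)*13*(19 + 52))) = 1/(66123 + (198 - (-1)*13*71)) = 1/(66123 + (198 - 1*(-923))) = 1/(66123 + (198 + 923)) = 1/(66123 + 1121) = 1/67244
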